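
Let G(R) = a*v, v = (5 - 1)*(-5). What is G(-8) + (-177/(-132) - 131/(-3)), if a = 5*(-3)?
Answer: 45541/132 ≈ 345.01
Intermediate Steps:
v = -20 (v = 4*(-5) = -20)
a = -15
G(R) = 300 (G(R) = -15*(-20) = 300)
G(-8) + (-177/(-132) - 131/(-3)) = 300 + (-177/(-132) - 131/(-3)) = 300 + (-177*(-1/132) - 131*(-⅓)) = 300 + (59/44 + 131/3) = 300 + 5941/132 = 45541/132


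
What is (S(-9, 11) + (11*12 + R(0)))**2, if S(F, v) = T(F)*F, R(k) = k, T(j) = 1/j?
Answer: 17689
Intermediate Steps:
T(j) = 1/j
S(F, v) = 1 (S(F, v) = F/F = 1)
(S(-9, 11) + (11*12 + R(0)))**2 = (1 + (11*12 + 0))**2 = (1 + (132 + 0))**2 = (1 + 132)**2 = 133**2 = 17689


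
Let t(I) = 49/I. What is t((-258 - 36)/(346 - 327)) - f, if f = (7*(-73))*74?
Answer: 226865/6 ≈ 37811.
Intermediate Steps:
f = -37814 (f = -511*74 = -37814)
t((-258 - 36)/(346 - 327)) - f = 49/(((-258 - 36)/(346 - 327))) - 1*(-37814) = 49/((-294/19)) + 37814 = 49/((-294*1/19)) + 37814 = 49/(-294/19) + 37814 = 49*(-19/294) + 37814 = -19/6 + 37814 = 226865/6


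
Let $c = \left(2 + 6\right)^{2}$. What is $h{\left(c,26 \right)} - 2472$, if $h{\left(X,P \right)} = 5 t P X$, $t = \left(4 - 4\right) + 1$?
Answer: $5848$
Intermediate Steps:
$t = 1$ ($t = 0 + 1 = 1$)
$c = 64$ ($c = 8^{2} = 64$)
$h{\left(X,P \right)} = 5 P X$ ($h{\left(X,P \right)} = 5 \cdot 1 P X = 5 P X$)
$h{\left(c,26 \right)} - 2472 = 5 \cdot 26 \cdot 64 - 2472 = 8320 - 2472 = 5848$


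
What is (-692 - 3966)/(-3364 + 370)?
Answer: 2329/1497 ≈ 1.5558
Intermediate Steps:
(-692 - 3966)/(-3364 + 370) = -4658/(-2994) = -4658*(-1/2994) = 2329/1497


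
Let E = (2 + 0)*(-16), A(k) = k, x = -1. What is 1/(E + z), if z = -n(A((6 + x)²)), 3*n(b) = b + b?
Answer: -3/146 ≈ -0.020548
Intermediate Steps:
n(b) = 2*b/3 (n(b) = (b + b)/3 = (2*b)/3 = 2*b/3)
z = -50/3 (z = -2*(6 - 1)²/3 = -2*5²/3 = -2*25/3 = -1*50/3 = -50/3 ≈ -16.667)
E = -32 (E = 2*(-16) = -32)
1/(E + z) = 1/(-32 - 50/3) = 1/(-146/3) = -3/146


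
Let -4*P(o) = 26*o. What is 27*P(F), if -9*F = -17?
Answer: -663/2 ≈ -331.50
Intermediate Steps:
F = 17/9 (F = -⅑*(-17) = 17/9 ≈ 1.8889)
P(o) = -13*o/2
27*P(F) = 27*(-13/2*17/9) = 27*(-221/18) = -663/2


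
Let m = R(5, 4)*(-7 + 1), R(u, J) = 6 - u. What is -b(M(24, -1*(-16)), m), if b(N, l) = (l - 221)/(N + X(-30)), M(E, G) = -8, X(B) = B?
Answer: -227/38 ≈ -5.9737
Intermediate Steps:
m = -6 (m = (6 - 1*5)*(-7 + 1) = (6 - 5)*(-6) = 1*(-6) = -6)
b(N, l) = (-221 + l)/(-30 + N) (b(N, l) = (l - 221)/(N - 30) = (-221 + l)/(-30 + N))
-b(M(24, -1*(-16)), m) = -(-221 - 6)/(-30 - 8) = -(-227)/(-38) = -(-1)*(-227)/38 = -1*227/38 = -227/38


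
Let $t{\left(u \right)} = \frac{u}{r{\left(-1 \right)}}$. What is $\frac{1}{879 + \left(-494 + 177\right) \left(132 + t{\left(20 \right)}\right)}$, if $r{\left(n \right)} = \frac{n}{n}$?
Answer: $- \frac{1}{47305} \approx -2.1139 \cdot 10^{-5}$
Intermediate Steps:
$r{\left(n \right)} = 1$
$t{\left(u \right)} = u$ ($t{\left(u \right)} = \frac{u}{1} = u 1 = u$)
$\frac{1}{879 + \left(-494 + 177\right) \left(132 + t{\left(20 \right)}\right)} = \frac{1}{879 + \left(-494 + 177\right) \left(132 + 20\right)} = \frac{1}{879 - 48184} = \frac{1}{-47305} = - \frac{1}{47305}$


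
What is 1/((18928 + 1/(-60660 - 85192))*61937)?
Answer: 145852/170988649350735 ≈ 8.5299e-10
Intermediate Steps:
1/((18928 + 1/(-60660 - 85192))*61937) = (1/61937)/(18928 + 1/(-145852)) = (1/61937)/(18928 - 1/145852) = (1/61937)/(2760686655/145852) = (145852/2760686655)*(1/61937) = 145852/170988649350735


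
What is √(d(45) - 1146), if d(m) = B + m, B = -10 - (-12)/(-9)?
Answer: I*√10011/3 ≈ 33.352*I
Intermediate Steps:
B = -34/3 (B = -10 - (-12)*(-1)/9 = -10 - 1*4/3 = -10 - 4/3 = -34/3 ≈ -11.333)
d(m) = -34/3 + m
√(d(45) - 1146) = √((-34/3 + 45) - 1146) = √(101/3 - 1146) = √(-3337/3) = I*√10011/3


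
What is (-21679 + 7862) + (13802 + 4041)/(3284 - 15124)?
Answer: -163611123/11840 ≈ -13819.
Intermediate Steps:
(-21679 + 7862) + (13802 + 4041)/(3284 - 15124) = -13817 + 17843/(-11840) = -13817 + 17843*(-1/11840) = -13817 - 17843/11840 = -163611123/11840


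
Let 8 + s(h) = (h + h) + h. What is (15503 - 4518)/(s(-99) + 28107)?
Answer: 10985/27802 ≈ 0.39512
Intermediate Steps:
s(h) = -8 + 3*h (s(h) = -8 + ((h + h) + h) = -8 + (2*h + h) = -8 + 3*h)
(15503 - 4518)/(s(-99) + 28107) = (15503 - 4518)/((-8 + 3*(-99)) + 28107) = 10985/((-8 - 297) + 28107) = 10985/(-305 + 28107) = 10985/27802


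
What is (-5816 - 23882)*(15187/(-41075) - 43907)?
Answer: 1727748413096/1325 ≈ 1.3040e+9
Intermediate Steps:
(-5816 - 23882)*(15187/(-41075) - 43907) = -29698*(15187*(-1/41075) - 43907) = -29698*(-15187/41075 - 43907) = -29698*(-1803495212/41075) = 1727748413096/1325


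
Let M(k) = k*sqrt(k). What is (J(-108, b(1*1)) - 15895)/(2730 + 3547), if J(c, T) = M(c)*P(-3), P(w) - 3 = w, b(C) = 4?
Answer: -15895/6277 ≈ -2.5323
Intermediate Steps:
P(w) = 3 + w
M(k) = k**(3/2)
J(c, T) = 0 (J(c, T) = c**(3/2)*(3 - 3) = c**(3/2)*0 = 0)
(J(-108, b(1*1)) - 15895)/(2730 + 3547) = (0 - 15895)/(2730 + 3547) = -15895/6277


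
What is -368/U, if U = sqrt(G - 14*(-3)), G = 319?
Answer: -368/19 ≈ -19.368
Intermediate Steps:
U = 19 (U = sqrt(319 - 14*(-3)) = sqrt(319 + 42) = sqrt(361) = 19)
-368/U = -368/19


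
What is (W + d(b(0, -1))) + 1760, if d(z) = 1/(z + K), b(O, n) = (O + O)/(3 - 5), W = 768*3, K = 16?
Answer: 65025/16 ≈ 4064.1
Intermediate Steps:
W = 2304
b(O, n) = -O (b(O, n) = (2*O)/(-2) = (2*O)*(-½) = -O)
d(z) = 1/(16 + z) (d(z) = 1/(z + 16) = 1/(16 + z))
(W + d(b(0, -1))) + 1760 = (2304 + 1/(16 - 1*0)) + 1760 = (2304 + 1/(16 + 0)) + 1760 = (2304 + 1/16) + 1760 = 36865/16 + 1760 = 65025/16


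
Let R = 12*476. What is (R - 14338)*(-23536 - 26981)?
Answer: 435759642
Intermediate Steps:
R = 5712
(R - 14338)*(-23536 - 26981) = (5712 - 14338)*(-23536 - 26981) = -8626*(-50517) = 435759642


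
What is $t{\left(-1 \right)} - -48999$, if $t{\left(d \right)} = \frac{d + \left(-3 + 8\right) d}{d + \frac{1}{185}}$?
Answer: $\frac{4508463}{92} \approx 49005.0$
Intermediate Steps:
$t{\left(d \right)} = \frac{6 d}{\frac{1}{185} + d}$ ($t{\left(d \right)} = \frac{d + 5 d}{d + \frac{1}{185}} = \frac{6 d}{\frac{1}{185} + d}$)
$t{\left(-1 \right)} - -48999 = 1110 \left(-1\right) \frac{1}{1 + 185 \left(-1\right)} - -48999 = 1110 \left(-1\right) \frac{1}{1 - 185} + 48999 = 1110 \left(-1\right) \frac{1}{-184} + 48999 = 1110 \left(-1\right) \left(- \frac{1}{184}\right) + 48999 = \frac{555}{92} + 48999 = \frac{4508463}{92}$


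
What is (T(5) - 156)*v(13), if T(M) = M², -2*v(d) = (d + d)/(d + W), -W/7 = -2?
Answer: 1703/27 ≈ 63.074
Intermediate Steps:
W = 14 (W = -7*(-2) = 14)
v(d) = -d/(14 + d) (v(d) = -(d + d)/(2*(d + 14)) = -2*d/(2*(14 + d)) = -d/(14 + d))
(T(5) - 156)*v(13) = (5² - 156)*(-1*13/(14 + 13)) = (25 - 156)*(-1*13/27) = -(-131)*13/27 = -131*(-13/27) = 1703/27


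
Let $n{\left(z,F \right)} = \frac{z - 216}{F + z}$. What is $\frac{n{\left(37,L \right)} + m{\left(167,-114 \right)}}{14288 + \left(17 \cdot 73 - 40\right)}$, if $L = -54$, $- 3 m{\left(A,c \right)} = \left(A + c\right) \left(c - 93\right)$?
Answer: $\frac{62348}{263313} \approx 0.23678$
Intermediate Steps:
$m{\left(A,c \right)} = - \frac{\left(-93 + c\right) \left(A + c\right)}{3}$ ($m{\left(A,c \right)} = - \frac{\left(A + c\right) \left(c - 93\right)}{3} = - \frac{\left(A + c\right) \left(-93 + c\right)}{3} = - \frac{\left(-93 + c\right) \left(A + c\right)}{3}$)
$n{\left(z,F \right)} = \frac{-216 + z}{F + z}$
$\frac{n{\left(37,L \right)} + m{\left(167,-114 \right)}}{14288 + \left(17 \cdot 73 - 40\right)} = \frac{\frac{-216 + 37}{-54 + 37} + \left(31 \cdot 167 + 31 \left(-114\right) - \frac{\left(-114\right)^{2}}{3} - \frac{167}{3} \left(-114\right)\right)}{14288 + \left(17 \cdot 73 - 40\right)} = \frac{\frac{1}{-17} \left(-179\right) + \left(5177 - 3534 - 4332 + 6346\right)}{14288 + \left(1241 - 40\right)} = \frac{\left(- \frac{1}{17}\right) \left(-179\right) + \left(5177 - 3534 - 4332 + 6346\right)}{14288 + 1201} = \frac{\frac{179}{17} + 3657}{15489} = \frac{62348}{17} \cdot \frac{1}{15489} = \frac{62348}{263313}$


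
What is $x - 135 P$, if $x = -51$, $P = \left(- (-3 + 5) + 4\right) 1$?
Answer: $-321$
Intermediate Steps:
$P = 2$ ($P = \left(\left(-1\right) 2 + 4\right) 1 = \left(-2 + 4\right) 1 = 2 \cdot 1 = 2$)
$x - 135 P = -51 - 270 = -321$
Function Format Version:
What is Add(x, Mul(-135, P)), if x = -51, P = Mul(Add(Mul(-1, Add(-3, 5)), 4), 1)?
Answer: -321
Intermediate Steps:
P = 2 (P = Mul(Add(Mul(-1, 2), 4), 1) = Mul(Add(-2, 4), 1) = Mul(2, 1) = 2)
Add(x, Mul(-135, P)) = Add(-51, Mul(-135, 2)) = Add(-51, -270) = -321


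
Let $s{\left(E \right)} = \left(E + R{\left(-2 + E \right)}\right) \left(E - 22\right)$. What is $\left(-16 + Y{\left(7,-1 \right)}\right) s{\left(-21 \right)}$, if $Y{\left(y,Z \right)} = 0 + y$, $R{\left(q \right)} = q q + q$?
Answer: $187695$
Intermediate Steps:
$R{\left(q \right)} = q + q^{2}$ ($R{\left(q \right)} = q^{2} + q = q + q^{2}$)
$s{\left(E \right)} = \left(-22 + E\right) \left(E + \left(-1 + E\right) \left(-2 + E\right)\right)$ ($s{\left(E \right)} = \left(E + \left(-2 + E\right) \left(1 + \left(-2 + E\right)\right)\right) \left(E - 22\right) = \left(E + \left(-2 + E\right) \left(-1 + E\right)\right) \left(-22 + E\right) = \left(E + \left(-1 + E\right) \left(-2 + E\right)\right) \left(-22 + E\right) = \left(-22 + E\right) \left(E + \left(-1 + E\right) \left(-2 + E\right)\right)$)
$Y{\left(y,Z \right)} = y$
$\left(-16 + Y{\left(7,-1 \right)}\right) s{\left(-21 \right)} = \left(-16 + 7\right) \left(-44 + \left(-21\right)^{3} - 24 \left(-21\right)^{2} + 46 \left(-21\right)\right) = - 9 \left(-44 - 9261 - 10584 - 966\right) = \left(-9\right) \left(-20855\right) = 187695$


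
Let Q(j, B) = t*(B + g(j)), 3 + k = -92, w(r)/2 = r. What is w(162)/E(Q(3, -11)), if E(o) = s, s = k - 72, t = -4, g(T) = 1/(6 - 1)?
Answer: -324/167 ≈ -1.9401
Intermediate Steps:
g(T) = ⅕ (g(T) = 1/5 = ⅕)
w(r) = 2*r
k = -95 (k = -3 - 92 = -95)
s = -167 (s = -95 - 72 = -167)
Q(j, B) = -⅘ - 4*B (Q(j, B) = -4*(B + ⅕) = -4*(⅕ + B) = -⅘ - 4*B)
E(o) = -167
w(162)/E(Q(3, -11)) = (2*162)/(-167) = 324*(-1/167) = -324/167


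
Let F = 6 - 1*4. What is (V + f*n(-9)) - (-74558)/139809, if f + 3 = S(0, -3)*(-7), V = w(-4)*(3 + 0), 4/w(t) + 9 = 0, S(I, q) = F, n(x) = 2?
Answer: -4865360/139809 ≈ -34.800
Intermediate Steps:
F = 2 (F = 6 - 4 = 2)
S(I, q) = 2
w(t) = -4/9 (w(t) = 4/(-9 + 0) = 4/(-9) = 4*(-⅑) = -4/9)
V = -4/3 (V = -4*(3 + 0)/9 = -4/9*3 = -4/3 ≈ -1.3333)
f = -17 (f = -3 + 2*(-7) = -3 - 14 = -17)
(V + f*n(-9)) - (-74558)/139809 = (-4/3 - 17*2) - (-74558)/139809 = (-4/3 - 34) - (-74558)/139809 = -106/3 - 1*(-74558/139809) = -106/3 + 74558/139809 = -4865360/139809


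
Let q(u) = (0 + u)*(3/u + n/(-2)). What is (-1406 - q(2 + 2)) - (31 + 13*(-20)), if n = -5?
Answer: -1190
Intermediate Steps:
q(u) = u*(5/2 + 3/u) (q(u) = (0 + u)*(3/u - 5/(-2)) = u*(3/u - 5*(-½)) = u*(3/u + 5/2) = u*(5/2 + 3/u))
(-1406 - q(2 + 2)) - (31 + 13*(-20)) = (-1406 - (3 + 5*(2 + 2)/2)) - (31 + 13*(-20)) = (-1406 - (3 + (5/2)*4)) - (31 - 260) = (-1406 - (3 + 10)) - 1*(-229) = (-1406 - 1*13) + 229 = (-1406 - 13) + 229 = -1419 + 229 = -1190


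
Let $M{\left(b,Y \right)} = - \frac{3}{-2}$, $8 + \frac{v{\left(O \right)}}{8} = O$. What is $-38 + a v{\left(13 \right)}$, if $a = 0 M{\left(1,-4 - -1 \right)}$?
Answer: $-38$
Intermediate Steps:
$v{\left(O \right)} = -64 + 8 O$
$M{\left(b,Y \right)} = \frac{3}{2}$ ($M{\left(b,Y \right)} = \left(-3\right) \left(- \frac{1}{2}\right) = \frac{3}{2}$)
$a = 0$ ($a = 0 \cdot \frac{3}{2} = 0$)
$-38 + a v{\left(13 \right)} = -38 + 0 \left(-64 + 8 \cdot 13\right) = -38 + 0 \left(-64 + 104\right) = -38 + 0 \cdot 40 = -38 + 0 = -38$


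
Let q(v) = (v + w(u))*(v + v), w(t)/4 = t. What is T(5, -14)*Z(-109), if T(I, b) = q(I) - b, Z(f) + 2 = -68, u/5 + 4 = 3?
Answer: 9520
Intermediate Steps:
u = -5 (u = -20 + 5*3 = -20 + 15 = -5)
w(t) = 4*t
q(v) = 2*v*(-20 + v) (q(v) = (v + 4*(-5))*(v + v) = (v - 20)*(2*v) = (-20 + v)*(2*v) = 2*v*(-20 + v))
Z(f) = -70 (Z(f) = -2 - 68 = -70)
T(I, b) = -b + 2*I*(-20 + I) (T(I, b) = 2*I*(-20 + I) - b = -b + 2*I*(-20 + I))
T(5, -14)*Z(-109) = (-1*(-14) + 2*5*(-20 + 5))*(-70) = (14 + 2*5*(-15))*(-70) = (14 - 150)*(-70) = -136*(-70) = 9520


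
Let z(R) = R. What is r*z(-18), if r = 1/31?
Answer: -18/31 ≈ -0.58065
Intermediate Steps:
r = 1/31 ≈ 0.032258
r*z(-18) = (1/31)*(-18) = -18/31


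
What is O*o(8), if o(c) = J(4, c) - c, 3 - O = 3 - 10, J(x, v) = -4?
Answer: -120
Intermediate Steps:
O = 10 (O = 3 - (3 - 10) = 3 - 1*(-7) = 3 + 7 = 10)
o(c) = -4 - c
O*o(8) = 10*(-4 - 1*8) = 10*(-4 - 8) = 10*(-12) = -120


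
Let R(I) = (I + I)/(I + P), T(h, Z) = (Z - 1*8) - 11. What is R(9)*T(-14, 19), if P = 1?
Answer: 0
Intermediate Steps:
T(h, Z) = -19 + Z (T(h, Z) = (Z - 8) - 11 = (-8 + Z) - 11 = -19 + Z)
R(I) = 2*I/(1 + I) (R(I) = (I + I)/(I + 1) = (2*I)/(1 + I) = 2*I/(1 + I))
R(9)*T(-14, 19) = (2*9/(1 + 9))*(-19 + 19) = (2*9/10)*0 = (2*9*(⅒))*0 = (9/5)*0 = 0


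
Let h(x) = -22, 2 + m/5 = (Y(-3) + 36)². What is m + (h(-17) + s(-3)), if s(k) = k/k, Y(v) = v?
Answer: 5414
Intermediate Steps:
m = 5435 (m = -10 + 5*(-3 + 36)² = -10 + 5*33² = -10 + 5*1089 = -10 + 5445 = 5435)
s(k) = 1
m + (h(-17) + s(-3)) = 5435 + (-22 + 1) = 5435 - 21 = 5414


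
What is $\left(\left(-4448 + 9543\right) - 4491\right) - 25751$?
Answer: $-25147$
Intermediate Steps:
$\left(\left(-4448 + 9543\right) - 4491\right) - 25751 = \left(5095 - 4491\right) - 25751 = 604 - 25751 = -25147$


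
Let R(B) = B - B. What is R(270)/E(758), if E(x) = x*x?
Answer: 0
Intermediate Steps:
R(B) = 0
E(x) = x²
R(270)/E(758) = 0/(758²) = 0/574564 = 0*(1/574564) = 0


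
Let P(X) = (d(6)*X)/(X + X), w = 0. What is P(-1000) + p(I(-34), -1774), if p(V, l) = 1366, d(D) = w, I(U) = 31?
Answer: 1366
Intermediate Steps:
d(D) = 0
P(X) = 0 (P(X) = (0*X)/(X + X) = 0/((2*X)) = 0*(1/(2*X)) = 0)
P(-1000) + p(I(-34), -1774) = 0 + 1366 = 1366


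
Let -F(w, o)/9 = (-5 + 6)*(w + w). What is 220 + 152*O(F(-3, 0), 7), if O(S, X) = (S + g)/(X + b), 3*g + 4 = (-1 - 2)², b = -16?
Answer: -19444/27 ≈ -720.15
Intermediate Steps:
F(w, o) = -18*w (F(w, o) = -9*(-5 + 6)*(w + w) = -9*2*w = -18*w)
g = 5/3 (g = -4/3 + (-1 - 2)²/3 = -4/3 + (⅓)*(-3)² = -4/3 + (⅓)*9 = -4/3 + 3 = 5/3 ≈ 1.6667)
O(S, X) = (5/3 + S)/(-16 + X) (O(S, X) = (S + 5/3)/(X - 16) = (5/3 + S)/(-16 + X))
220 + 152*O(F(-3, 0), 7) = 220 + 152*((5/3 - 18*(-3))/(-16 + 7)) = 220 + 152*((5/3 + 54)/(-9)) = 220 + 152*(-⅑*167/3) = 220 + 152*(-167/27) = 220 - 25384/27 = -19444/27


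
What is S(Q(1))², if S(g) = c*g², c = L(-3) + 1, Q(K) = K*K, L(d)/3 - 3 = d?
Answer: 1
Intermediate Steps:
L(d) = 9 + 3*d
Q(K) = K²
c = 1 (c = (9 + 3*(-3)) + 1 = (9 - 9) + 1 = 0 + 1 = 1)
S(g) = g² (S(g) = 1*g² = g²)
S(Q(1))² = ((1²)²)² = (1²)² = 1² = 1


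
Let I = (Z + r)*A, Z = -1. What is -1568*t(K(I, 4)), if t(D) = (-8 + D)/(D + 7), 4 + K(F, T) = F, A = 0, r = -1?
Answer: 6272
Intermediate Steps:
I = 0 (I = (-1 - 1)*0 = -2*0 = 0)
K(F, T) = -4 + F
t(D) = (-8 + D)/(7 + D)
-1568*t(K(I, 4)) = -1568*(-8 + (-4 + 0))/(7 + (-4 + 0)) = -1568*(-8 - 4)/(7 - 4) = -1568*(-12)/3 = -1568*(-4) = 6272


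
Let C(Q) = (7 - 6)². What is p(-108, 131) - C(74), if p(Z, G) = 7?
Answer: 6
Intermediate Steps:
C(Q) = 1 (C(Q) = 1² = 1)
p(-108, 131) - C(74) = 7 - 1*1 = 7 - 1 = 6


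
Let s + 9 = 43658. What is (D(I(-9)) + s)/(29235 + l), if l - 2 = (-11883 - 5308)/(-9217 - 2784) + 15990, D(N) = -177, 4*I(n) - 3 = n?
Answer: 260853736/271393209 ≈ 0.96117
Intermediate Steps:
s = 43649 (s = -9 + 43658 = 43649)
I(n) = ¾ + n/4
l = 191937183/12001 (l = 2 + ((-11883 - 5308)/(-9217 - 2784) + 15990) = 2 + (-17191/(-12001) + 15990) = 2 + (-17191*(-1/12001) + 15990) = 2 + (17191/12001 + 15990) = 2 + 191913181/12001 = 191937183/12001 ≈ 15993.)
(D(I(-9)) + s)/(29235 + l) = (-177 + 43649)/(29235 + 191937183/12001) = 43472/(542786418/12001) = 43472*(12001/542786418) = 260853736/271393209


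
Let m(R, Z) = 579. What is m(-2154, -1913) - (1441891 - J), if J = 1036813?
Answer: -404499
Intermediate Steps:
m(-2154, -1913) - (1441891 - J) = 579 - (1441891 - 1*1036813) = 579 - (1441891 - 1036813) = 579 - 1*405078 = 579 - 405078 = -404499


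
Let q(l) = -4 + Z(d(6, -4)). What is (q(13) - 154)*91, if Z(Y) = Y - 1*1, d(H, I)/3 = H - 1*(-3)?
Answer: -12012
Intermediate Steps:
d(H, I) = 9 + 3*H (d(H, I) = 3*(H - 1*(-3)) = 3*(H + 3) = 3*(3 + H) = 9 + 3*H)
Z(Y) = -1 + Y (Z(Y) = Y - 1 = -1 + Y)
q(l) = 22 (q(l) = -4 + (-1 + (9 + 3*6)) = -4 + (-1 + (9 + 18)) = -4 + (-1 + 27) = -4 + 26 = 22)
(q(13) - 154)*91 = (22 - 154)*91 = -132*91 = -12012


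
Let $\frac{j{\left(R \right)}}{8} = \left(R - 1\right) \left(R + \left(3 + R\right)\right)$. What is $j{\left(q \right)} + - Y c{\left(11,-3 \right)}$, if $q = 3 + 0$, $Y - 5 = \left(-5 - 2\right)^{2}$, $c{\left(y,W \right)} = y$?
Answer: $-450$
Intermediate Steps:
$Y = 54$ ($Y = 5 + \left(-5 - 2\right)^{2} = 5 + \left(-7\right)^{2} = 5 + 49 = 54$)
$q = 3$
$j{\left(R \right)} = 8 \left(-1 + R\right) \left(3 + 2 R\right)$ ($j{\left(R \right)} = 8 \left(R - 1\right) \left(R + \left(3 + R\right)\right) = 8 \left(-1 + R\right) \left(3 + 2 R\right)$)
$j{\left(q \right)} + - Y c{\left(11,-3 \right)} = \left(-24 + 8 \cdot 3 + 16 \cdot 3^{2}\right) + \left(-1\right) 54 \cdot 11 = \left(-24 + 24 + 16 \cdot 9\right) - 594 = \left(-24 + 24 + 144\right) - 594 = 144 - 594 = -450$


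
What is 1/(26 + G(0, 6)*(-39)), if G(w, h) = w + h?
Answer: -1/208 ≈ -0.0048077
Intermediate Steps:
G(w, h) = h + w
1/(26 + G(0, 6)*(-39)) = 1/(26 + (6 + 0)*(-39)) = 1/(26 + 6*(-39)) = 1/(26 - 234) = 1/(-208) = -1/208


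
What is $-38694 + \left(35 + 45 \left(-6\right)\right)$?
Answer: $-38929$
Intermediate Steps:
$-38694 + \left(35 + 45 \left(-6\right)\right) = -38694 + \left(35 - 270\right) = -38694 - 235 = -38929$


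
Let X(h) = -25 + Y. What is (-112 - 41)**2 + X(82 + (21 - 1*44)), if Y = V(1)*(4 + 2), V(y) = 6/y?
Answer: 23420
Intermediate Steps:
Y = 36 (Y = (6/1)*(4 + 2) = (6*1)*6 = 6*6 = 36)
X(h) = 11 (X(h) = -25 + 36 = 11)
(-112 - 41)**2 + X(82 + (21 - 1*44)) = (-112 - 41)**2 + 11 = (-153)**2 + 11 = 23409 + 11 = 23420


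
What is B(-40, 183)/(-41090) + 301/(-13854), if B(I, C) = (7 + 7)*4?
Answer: -938851/40661490 ≈ -0.023089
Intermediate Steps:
B(I, C) = 56 (B(I, C) = 14*4 = 56)
B(-40, 183)/(-41090) + 301/(-13854) = 56/(-41090) + 301/(-13854) = 56*(-1/41090) + 301*(-1/13854) = -4/2935 - 301/13854 = -938851/40661490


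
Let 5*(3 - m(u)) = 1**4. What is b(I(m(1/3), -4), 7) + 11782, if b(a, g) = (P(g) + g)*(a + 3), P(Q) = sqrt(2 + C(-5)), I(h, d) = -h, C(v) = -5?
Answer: 58917/5 + I*sqrt(3)/5 ≈ 11783.0 + 0.34641*I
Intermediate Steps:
m(u) = 14/5 (m(u) = 3 - 1/5*1**4 = 3 - 1/5*1 = 3 - 1/5 = 14/5)
P(Q) = I*sqrt(3) (P(Q) = sqrt(2 - 5) = sqrt(-3) = I*sqrt(3))
b(a, g) = (3 + a)*(g + I*sqrt(3)) (b(a, g) = (I*sqrt(3) + g)*(a + 3) = (g + I*sqrt(3))*(3 + a) = (3 + a)*(g + I*sqrt(3)))
b(I(m(1/3), -4), 7) + 11782 = (3*7 - 1*14/5*7 + 3*I*sqrt(3) + I*(-1*14/5)*sqrt(3)) + 11782 = (21 - 14/5*7 + 3*I*sqrt(3) + I*(-14/5)*sqrt(3)) + 11782 = (21 - 98/5 + 3*I*sqrt(3) - 14*I*sqrt(3)/5) + 11782 = (7/5 + I*sqrt(3)/5) + 11782 = 58917/5 + I*sqrt(3)/5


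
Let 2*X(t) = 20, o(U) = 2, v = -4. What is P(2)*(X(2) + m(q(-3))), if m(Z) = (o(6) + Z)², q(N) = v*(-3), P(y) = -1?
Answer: -206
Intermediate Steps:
q(N) = 12 (q(N) = -4*(-3) = 12)
X(t) = 10 (X(t) = (½)*20 = 10)
m(Z) = (2 + Z)²
P(2)*(X(2) + m(q(-3))) = -(10 + (2 + 12)²) = -(10 + 14²) = -(10 + 196) = -1*206 = -206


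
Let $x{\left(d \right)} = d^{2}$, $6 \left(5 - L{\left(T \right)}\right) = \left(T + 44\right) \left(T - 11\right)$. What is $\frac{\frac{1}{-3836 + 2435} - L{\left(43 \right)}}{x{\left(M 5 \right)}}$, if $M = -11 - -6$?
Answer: $\frac{643058}{875625} \approx 0.7344$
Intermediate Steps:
$M = -5$ ($M = -11 + 6 = -5$)
$L{\left(T \right)} = 5 - \frac{\left(-11 + T\right) \left(44 + T\right)}{6}$ ($L{\left(T \right)} = 5 - \frac{\left(T + 44\right) \left(T - 11\right)}{6} = 5 - \frac{\left(44 + T\right) \left(-11 + T\right)}{6} = 5 - \frac{\left(-11 + T\right) \left(44 + T\right)}{6}$)
$\frac{\frac{1}{-3836 + 2435} - L{\left(43 \right)}}{x{\left(M 5 \right)}} = \frac{\frac{1}{-3836 + 2435} - \left(\frac{257}{3} - \frac{473}{2} - \frac{43^{2}}{6}\right)}{\left(\left(-5\right) 5\right)^{2}} = \frac{\frac{1}{-1401} - \left(\frac{257}{3} - \frac{473}{2} - \frac{1849}{6}\right)}{\left(-25\right)^{2}} = \frac{- \frac{1}{1401} - \left(\frac{257}{3} - \frac{473}{2} - \frac{1849}{6}\right)}{625} = \left(- \frac{1}{1401} - -459\right) \frac{1}{625} = \left(- \frac{1}{1401} + 459\right) \frac{1}{625} = \frac{643058}{1401} \cdot \frac{1}{625} = \frac{643058}{875625}$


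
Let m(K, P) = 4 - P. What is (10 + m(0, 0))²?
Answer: 196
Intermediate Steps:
(10 + m(0, 0))² = (10 + (4 - 1*0))² = (10 + (4 + 0))² = (10 + 4)² = 14² = 196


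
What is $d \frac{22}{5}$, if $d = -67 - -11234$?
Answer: $\frac{245674}{5} \approx 49135.0$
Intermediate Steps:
$d = 11167$ ($d = -67 + 11234 = 11167$)
$d \frac{22}{5} = 11167 \cdot \frac{22}{5} = \frac{245674}{5}$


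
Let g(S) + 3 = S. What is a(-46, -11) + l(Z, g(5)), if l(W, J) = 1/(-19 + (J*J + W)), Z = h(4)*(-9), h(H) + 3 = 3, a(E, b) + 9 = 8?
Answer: -16/15 ≈ -1.0667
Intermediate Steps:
a(E, b) = -1 (a(E, b) = -9 + 8 = -1)
h(H) = 0 (h(H) = -3 + 3 = 0)
g(S) = -3 + S
Z = 0 (Z = 0*(-9) = 0)
l(W, J) = 1/(-19 + W + J²) (l(W, J) = 1/(-19 + (J² + W)) = 1/(-19 + (W + J²)) = 1/(-19 + W + J²))
a(-46, -11) + l(Z, g(5)) = -1 + 1/(-19 + 0 + (-3 + 5)²) = -1 + 1/(-19 + 0 + 2²) = -1 + 1/(-19 + 0 + 4) = -1 + 1/(-15) = -1 - 1/15 = -16/15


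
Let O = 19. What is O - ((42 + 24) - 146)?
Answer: 99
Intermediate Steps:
O - ((42 + 24) - 146) = 19 - ((42 + 24) - 146) = 19 - (66 - 146) = 19 - 1*(-80) = 19 + 80 = 99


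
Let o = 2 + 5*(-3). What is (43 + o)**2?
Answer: 900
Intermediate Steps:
o = -13 (o = 2 - 15 = -13)
(43 + o)**2 = (43 - 13)**2 = 30**2 = 900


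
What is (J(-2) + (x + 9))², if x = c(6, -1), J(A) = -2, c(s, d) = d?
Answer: 36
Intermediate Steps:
x = -1
(J(-2) + (x + 9))² = (-2 + (-1 + 9))² = (-2 + 8)² = 6² = 36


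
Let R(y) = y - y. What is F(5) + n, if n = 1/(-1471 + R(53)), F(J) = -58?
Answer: -85319/1471 ≈ -58.001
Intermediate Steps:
R(y) = 0
n = -1/1471 (n = 1/(-1471 + 0) = 1/(-1471) = -1/1471 ≈ -0.00067981)
F(5) + n = -58 - 1/1471 = -85319/1471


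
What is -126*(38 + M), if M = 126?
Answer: -20664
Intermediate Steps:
-126*(38 + M) = -126*(38 + 126) = -126*164 = -20664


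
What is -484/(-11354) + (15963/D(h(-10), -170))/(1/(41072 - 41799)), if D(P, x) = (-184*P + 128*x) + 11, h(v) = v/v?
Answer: 21962488721/41504547 ≈ 529.16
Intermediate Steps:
h(v) = 1
D(P, x) = 11 - 184*P + 128*x
-484/(-11354) + (15963/D(h(-10), -170))/(1/(41072 - 41799)) = -484/(-11354) + (15963/(11 - 184*1 + 128*(-170)))/(1/(41072 - 41799)) = -484*(-1/11354) + (15963/(11 - 184 - 21760))/(1/(-727)) = 242/5677 + (15963/(-21933))/(-1/727) = 242/5677 + (15963*(-1/21933))*(-727) = 242/5677 - 5321/7311*(-727) = 242/5677 + 3868367/7311 = 21962488721/41504547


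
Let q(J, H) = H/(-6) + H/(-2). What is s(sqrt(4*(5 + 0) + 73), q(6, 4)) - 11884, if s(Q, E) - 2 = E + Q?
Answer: -35654/3 + sqrt(93) ≈ -11875.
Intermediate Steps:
q(J, H) = -2*H/3 (q(J, H) = H*(-1/6) + H*(-1/2) = -H/6 - H/2 = -2*H/3)
s(Q, E) = 2 + E + Q (s(Q, E) = 2 + (E + Q) = 2 + E + Q)
s(sqrt(4*(5 + 0) + 73), q(6, 4)) - 11884 = (2 - 2/3*4 + sqrt(4*(5 + 0) + 73)) - 11884 = (2 - 8/3 + sqrt(4*5 + 73)) - 11884 = (2 - 8/3 + sqrt(20 + 73)) - 11884 = (2 - 8/3 + sqrt(93)) - 11884 = (-2/3 + sqrt(93)) - 11884 = -35654/3 + sqrt(93)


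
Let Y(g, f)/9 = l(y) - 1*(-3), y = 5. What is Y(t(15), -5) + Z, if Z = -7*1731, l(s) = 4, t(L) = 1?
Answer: -12054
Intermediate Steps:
Y(g, f) = 63 (Y(g, f) = 9*(4 - 1*(-3)) = 9*(4 + 3) = 9*7 = 63)
Z = -12117
Y(t(15), -5) + Z = 63 - 12117 = -12054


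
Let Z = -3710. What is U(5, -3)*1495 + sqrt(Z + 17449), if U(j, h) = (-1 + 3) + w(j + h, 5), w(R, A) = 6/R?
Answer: 7475 + sqrt(13739) ≈ 7592.2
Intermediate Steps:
U(j, h) = 2 + 6/(h + j) (U(j, h) = (-1 + 3) + 6/(j + h) = 2 + 6/(h + j))
U(5, -3)*1495 + sqrt(Z + 17449) = (2 + 6/(-3 + 5))*1495 + sqrt(-3710 + 17449) = (2 + 6/2)*1495 + sqrt(13739) = (2 + 6*(1/2))*1495 + sqrt(13739) = (2 + 3)*1495 + sqrt(13739) = 5*1495 + sqrt(13739) = 7475 + sqrt(13739)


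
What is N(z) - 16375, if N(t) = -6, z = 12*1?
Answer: -16381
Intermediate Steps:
z = 12
N(z) - 16375 = -6 - 16375 = -16381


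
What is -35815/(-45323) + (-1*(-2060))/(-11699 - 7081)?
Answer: 28962016/42558297 ≈ 0.68053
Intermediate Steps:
-35815/(-45323) + (-1*(-2060))/(-11699 - 7081) = -35815*(-1/45323) + 2060/(-18780) = 35815/45323 + 2060*(-1/18780) = 35815/45323 - 103/939 = 28962016/42558297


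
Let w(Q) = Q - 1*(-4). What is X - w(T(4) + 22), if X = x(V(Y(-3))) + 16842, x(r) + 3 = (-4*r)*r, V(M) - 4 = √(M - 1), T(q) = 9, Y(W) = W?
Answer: 16756 - 64*I ≈ 16756.0 - 64.0*I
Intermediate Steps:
V(M) = 4 + √(-1 + M) (V(M) = 4 + √(M - 1) = 4 + √(-1 + M))
x(r) = -3 - 4*r² (x(r) = -3 + (-4*r)*r = -3 - 4*r²)
w(Q) = 4 + Q (w(Q) = Q + 4 = 4 + Q)
X = 16839 - 4*(4 + 2*I)² (X = (-3 - 4*(4 + √(-1 - 3))²) + 16842 = (-3 - 4*(4 + √(-4))²) + 16842 = (-3 - 4*(4 + 2*I)²) + 16842 = 16839 - 4*(4 + 2*I)² ≈ 16791.0 - 64.0*I)
X - w(T(4) + 22) = (16791 - 64*I) - (4 + (9 + 22)) = (16791 - 64*I) - (4 + 31) = (16791 - 64*I) - 1*35 = (16791 - 64*I) - 35 = 16756 - 64*I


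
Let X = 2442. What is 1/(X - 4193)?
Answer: -1/1751 ≈ -0.00057110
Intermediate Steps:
1/(X - 4193) = 1/(2442 - 4193) = 1/(-1751) = -1/1751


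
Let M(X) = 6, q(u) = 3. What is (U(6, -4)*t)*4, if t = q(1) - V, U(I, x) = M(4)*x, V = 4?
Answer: 96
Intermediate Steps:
U(I, x) = 6*x
t = -1 (t = 3 - 1*4 = 3 - 4 = -1)
(U(6, -4)*t)*4 = ((6*(-4))*(-1))*4 = -24*(-1)*4 = 24*4 = 96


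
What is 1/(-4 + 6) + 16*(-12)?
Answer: -383/2 ≈ -191.50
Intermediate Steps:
1/(-4 + 6) + 16*(-12) = 1/2 - 192 = ½ - 192 = -383/2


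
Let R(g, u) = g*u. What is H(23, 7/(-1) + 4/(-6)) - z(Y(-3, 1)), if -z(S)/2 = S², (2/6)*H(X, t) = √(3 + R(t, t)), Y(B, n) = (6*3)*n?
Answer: 648 + 2*√139 ≈ 671.58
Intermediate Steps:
Y(B, n) = 18*n
H(X, t) = 3*√(3 + t²) (H(X, t) = 3*√(3 + t*t) = 3*√(3 + t²))
z(S) = -2*S²
H(23, 7/(-1) + 4/(-6)) - z(Y(-3, 1)) = 3*√(3 + (7/(-1) + 4/(-6))²) - (-2)*(18*1)² = 3*√(3 + (7*(-1) + 4*(-⅙))²) - (-2)*18² = 3*√(3 + (-7 - ⅔)²) - (-2)*324 = 3*√(3 + (-23/3)²) - 1*(-648) = 3*√(3 + 529/9) + 648 = 3*√(556/9) + 648 = 3*(2*√139/3) + 648 = 2*√139 + 648 = 648 + 2*√139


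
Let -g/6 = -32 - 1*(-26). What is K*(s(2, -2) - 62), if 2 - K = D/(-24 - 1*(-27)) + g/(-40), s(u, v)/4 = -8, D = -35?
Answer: -20539/15 ≈ -1369.3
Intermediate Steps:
g = 36 (g = -6*(-32 - 1*(-26)) = -6*(-32 + 26) = -6*(-6) = 36)
s(u, v) = -32 (s(u, v) = 4*(-8) = -32)
K = 437/30 (K = 2 - (-35/(-24 - 1*(-27)) + 36/(-40)) = 2 - (-35/(-24 + 27) + 36*(-1/40)) = 2 - (-35/3 - 9/10) = 2 - 1*(-377/30) = 2 + 377/30 = 437/30 ≈ 14.567)
K*(s(2, -2) - 62) = 437*(-32 - 62)/30 = (437/30)*(-94) = -20539/15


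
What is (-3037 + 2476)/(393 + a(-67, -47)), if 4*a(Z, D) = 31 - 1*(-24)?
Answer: -2244/1627 ≈ -1.3792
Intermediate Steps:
a(Z, D) = 55/4 (a(Z, D) = (31 - 1*(-24))/4 = (31 + 24)/4 = (¼)*55 = 55/4)
(-3037 + 2476)/(393 + a(-67, -47)) = (-3037 + 2476)/(393 + 55/4) = -561/1627/4 = -561*4/1627 = -2244/1627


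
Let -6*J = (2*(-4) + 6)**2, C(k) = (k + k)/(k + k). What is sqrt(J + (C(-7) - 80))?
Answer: I*sqrt(717)/3 ≈ 8.9256*I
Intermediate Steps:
C(k) = 1 (C(k) = (2*k)/((2*k)) = (2*k)*(1/(2*k)) = 1)
J = -2/3 (J = -(2*(-4) + 6)**2/6 = -(-8 + 6)**2/6 = -1/6*(-2)**2 = -1/6*4 = -2/3 ≈ -0.66667)
sqrt(J + (C(-7) - 80)) = sqrt(-2/3 + (1 - 80)) = sqrt(-2/3 - 79) = sqrt(-239/3) = I*sqrt(717)/3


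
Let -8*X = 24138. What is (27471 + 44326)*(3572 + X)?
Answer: 159317543/4 ≈ 3.9829e+7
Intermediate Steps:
X = -12069/4 (X = -⅛*24138 = -12069/4 ≈ -3017.3)
(27471 + 44326)*(3572 + X) = (27471 + 44326)*(3572 - 12069/4) = 71797*(2219/4) = 159317543/4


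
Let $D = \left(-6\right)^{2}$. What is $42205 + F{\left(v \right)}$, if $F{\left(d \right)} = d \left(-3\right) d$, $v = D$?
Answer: $38317$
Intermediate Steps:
$D = 36$
$v = 36$
$F{\left(d \right)} = - 3 d^{2}$ ($F{\left(d \right)} = - 3 d d = - 3 d^{2}$)
$42205 + F{\left(v \right)} = 42205 - 3 \cdot 36^{2} = 42205 - 3888 = 38317$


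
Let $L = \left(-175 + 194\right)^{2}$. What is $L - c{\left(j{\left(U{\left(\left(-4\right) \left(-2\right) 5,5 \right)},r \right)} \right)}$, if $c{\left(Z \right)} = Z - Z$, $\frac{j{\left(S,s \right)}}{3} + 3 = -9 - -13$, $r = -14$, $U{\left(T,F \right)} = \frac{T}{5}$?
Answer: $361$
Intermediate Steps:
$U{\left(T,F \right)} = \frac{T}{5}$ ($U{\left(T,F \right)} = T \frac{1}{5} = \frac{T}{5}$)
$j{\left(S,s \right)} = 3$ ($j{\left(S,s \right)} = -9 + 3 \left(-9 - -13\right) = -9 + 3 \left(-9 + 13\right) = -9 + 3 \cdot 4 = -9 + 12 = 3$)
$c{\left(Z \right)} = 0$
$L = 361$ ($L = 19^{2} = 361$)
$L - c{\left(j{\left(U{\left(\left(-4\right) \left(-2\right) 5,5 \right)},r \right)} \right)} = 361 - 0 = 361 + 0 = 361$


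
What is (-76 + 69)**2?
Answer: 49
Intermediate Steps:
(-76 + 69)**2 = (-7)**2 = 49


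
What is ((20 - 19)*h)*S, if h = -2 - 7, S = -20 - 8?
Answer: 252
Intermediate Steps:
S = -28
h = -9
((20 - 19)*h)*S = ((20 - 19)*(-9))*(-28) = (1*(-9))*(-28) = -9*(-28) = 252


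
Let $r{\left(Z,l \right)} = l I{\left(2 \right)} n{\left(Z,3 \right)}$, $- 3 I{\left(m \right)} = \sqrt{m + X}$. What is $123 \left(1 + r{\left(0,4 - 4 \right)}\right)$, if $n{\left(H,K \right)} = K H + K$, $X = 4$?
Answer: $123$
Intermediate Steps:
$n{\left(H,K \right)} = K + H K$ ($n{\left(H,K \right)} = H K + K = K + H K$)
$I{\left(m \right)} = - \frac{\sqrt{4 + m}}{3}$ ($I{\left(m \right)} = - \frac{\sqrt{m + 4}}{3} = - \frac{\sqrt{4 + m}}{3}$)
$r{\left(Z,l \right)} = - \frac{l \sqrt{6} \left(3 + 3 Z\right)}{3}$ ($r{\left(Z,l \right)} = l \left(- \frac{\sqrt{4 + 2}}{3}\right) 3 \left(1 + Z\right) = l \left(- \frac{\sqrt{6}}{3}\right) \left(3 + 3 Z\right) = - \frac{l \sqrt{6}}{3} \left(3 + 3 Z\right) = - \frac{l \sqrt{6} \left(3 + 3 Z\right)}{3}$)
$123 \left(1 + r{\left(0,4 - 4 \right)}\right) = 123 \left(1 - \left(4 - 4\right) \sqrt{6} \left(1 + 0\right)\right) = 123 \left(1 - 0 \sqrt{6} \cdot 1\right) = 123 \left(1 + 0\right) = 123 \cdot 1 = 123$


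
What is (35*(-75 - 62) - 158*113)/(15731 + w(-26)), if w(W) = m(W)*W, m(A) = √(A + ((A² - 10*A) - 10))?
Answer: -22649/14951 ≈ -1.5149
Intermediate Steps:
m(A) = √(-10 + A² - 9*A) (m(A) = √(A + (-10 + A² - 10*A)) = √(-10 + A² - 9*A))
w(W) = W*√(-10 + W² - 9*W) (w(W) = √(-10 + W² - 9*W)*W = W*√(-10 + W² - 9*W))
(35*(-75 - 62) - 158*113)/(15731 + w(-26)) = (35*(-75 - 62) - 158*113)/(15731 - 26*√(-10 + (-26)² - 9*(-26))) = (35*(-137) - 17854)/(15731 - 26*√(-10 + 676 + 234)) = (-4795 - 17854)/(15731 - 26*√900) = -22649/(15731 - 26*30) = -22649/(15731 - 780) = -22649/14951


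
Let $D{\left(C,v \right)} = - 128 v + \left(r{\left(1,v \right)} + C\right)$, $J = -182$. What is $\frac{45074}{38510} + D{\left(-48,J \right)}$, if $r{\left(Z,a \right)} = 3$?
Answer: $\frac{447720542}{19255} \approx 23252.0$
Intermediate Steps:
$D{\left(C,v \right)} = 3 + C - 128 v$ ($D{\left(C,v \right)} = - 128 v + \left(3 + C\right) = 3 + C - 128 v$)
$\frac{45074}{38510} + D{\left(-48,J \right)} = \frac{45074}{38510} - -23251 = 45074 \cdot \frac{1}{38510} + \left(3 - 48 + 23296\right) = \frac{22537}{19255} + 23251 = \frac{447720542}{19255}$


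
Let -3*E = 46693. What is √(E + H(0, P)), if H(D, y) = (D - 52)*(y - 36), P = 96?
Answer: I*√168159/3 ≈ 136.69*I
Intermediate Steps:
E = -46693/3 (E = -⅓*46693 = -46693/3 ≈ -15564.)
H(D, y) = (-52 + D)*(-36 + y)
√(E + H(0, P)) = √(-46693/3 + (1872 - 52*96 - 36*0 + 0*96)) = √(-46693/3 + (1872 - 4992 + 0 + 0)) = √(-46693/3 - 3120) = √(-56053/3) = I*√168159/3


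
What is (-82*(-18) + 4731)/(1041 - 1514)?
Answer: -6207/473 ≈ -13.123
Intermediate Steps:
(-82*(-18) + 4731)/(1041 - 1514) = (1476 + 4731)/(-473) = 6207*(-1/473) = -6207/473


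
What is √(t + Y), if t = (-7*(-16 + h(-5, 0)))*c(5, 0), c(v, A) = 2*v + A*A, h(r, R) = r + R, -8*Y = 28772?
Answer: I*√8506/2 ≈ 46.114*I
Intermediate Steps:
Y = -7193/2 (Y = -⅛*28772 = -7193/2 ≈ -3596.5)
h(r, R) = R + r
c(v, A) = A² + 2*v (c(v, A) = 2*v + A² = A² + 2*v)
t = 1470 (t = (-7*(-16 + (0 - 5)))*(0² + 2*5) = (-7*(-16 - 5))*(0 + 10) = -7*(-21)*10 = 147*10 = 1470)
√(t + Y) = √(1470 - 7193/2) = √(-4253/2) = I*√8506/2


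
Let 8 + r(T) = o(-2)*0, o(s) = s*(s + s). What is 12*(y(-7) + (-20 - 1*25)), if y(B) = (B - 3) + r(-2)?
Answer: -756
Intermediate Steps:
o(s) = 2*s**2 (o(s) = s*(2*s) = 2*s**2)
r(T) = -8 (r(T) = -8 + (2*(-2)**2)*0 = -8 + (2*4)*0 = -8 + 8*0 = -8 + 0 = -8)
y(B) = -11 + B (y(B) = (B - 3) - 8 = (-3 + B) - 8 = -11 + B)
12*(y(-7) + (-20 - 1*25)) = 12*((-11 - 7) + (-20 - 1*25)) = 12*(-18 + (-20 - 25)) = 12*(-18 - 45) = 12*(-63) = -756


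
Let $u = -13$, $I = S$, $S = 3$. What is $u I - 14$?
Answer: $-53$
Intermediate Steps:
$I = 3$
$u I - 14 = \left(-13\right) 3 - 14 = -39 - 14 = -53$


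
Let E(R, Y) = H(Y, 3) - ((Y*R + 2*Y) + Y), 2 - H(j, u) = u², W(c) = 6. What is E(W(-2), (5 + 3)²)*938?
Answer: -546854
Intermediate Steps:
H(j, u) = 2 - u²
E(R, Y) = -7 - 3*Y - R*Y (E(R, Y) = (2 - 1*3²) - ((Y*R + 2*Y) + Y) = (2 - 1*9) - ((R*Y + 2*Y) + Y) = (2 - 9) - ((2*Y + R*Y) + Y) = -7 - (3*Y + R*Y) = -7 + (-3*Y - R*Y) = -7 - 3*Y - R*Y)
E(W(-2), (5 + 3)²)*938 = (-7 - 3*(5 + 3)² - 1*6*(5 + 3)²)*938 = (-7 - 3*8² - 1*6*8²)*938 = (-7 - 3*64 - 1*6*64)*938 = (-7 - 192 - 384)*938 = -583*938 = -546854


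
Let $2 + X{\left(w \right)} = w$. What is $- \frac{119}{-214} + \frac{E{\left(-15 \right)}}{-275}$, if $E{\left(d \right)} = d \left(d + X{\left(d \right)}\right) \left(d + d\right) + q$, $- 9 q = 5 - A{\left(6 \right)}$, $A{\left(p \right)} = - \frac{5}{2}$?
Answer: $\frac{84941}{1605} \approx 52.923$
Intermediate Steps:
$A{\left(p \right)} = - \frac{5}{2}$ ($A{\left(p \right)} = \left(-5\right) \frac{1}{2} = - \frac{5}{2}$)
$X{\left(w \right)} = -2 + w$
$q = - \frac{5}{6}$ ($q = - \frac{5 - - \frac{5}{2}}{9} = - \frac{5 + \frac{5}{2}}{9} = \left(- \frac{1}{9}\right) \frac{15}{2} = - \frac{5}{6} \approx -0.83333$)
$E{\left(d \right)} = - \frac{5}{6} + 2 d^{2} \left(-2 + 2 d\right)$ ($E{\left(d \right)} = d \left(d + \left(-2 + d\right)\right) \left(d + d\right) - \frac{5}{6} = d \left(-2 + 2 d\right) 2 d - \frac{5}{6} = d 2 d \left(-2 + 2 d\right) - \frac{5}{6} = 2 d^{2} \left(-2 + 2 d\right) - \frac{5}{6} = - \frac{5}{6} + 2 d^{2} \left(-2 + 2 d\right)$)
$- \frac{119}{-214} + \frac{E{\left(-15 \right)}}{-275} = - \frac{119}{-214} + \frac{- \frac{5}{6} - 4 \left(-15\right)^{2} + 4 \left(-15\right)^{3}}{-275} = \left(-119\right) \left(- \frac{1}{214}\right) + \left(- \frac{5}{6} - 900 + 4 \left(-3375\right)\right) \left(- \frac{1}{275}\right) = \frac{119}{214} + \left(- \frac{5}{6} - 900 - 13500\right) \left(- \frac{1}{275}\right) = \frac{119}{214} - - \frac{1571}{30} = \frac{119}{214} + \frac{1571}{30} = \frac{84941}{1605}$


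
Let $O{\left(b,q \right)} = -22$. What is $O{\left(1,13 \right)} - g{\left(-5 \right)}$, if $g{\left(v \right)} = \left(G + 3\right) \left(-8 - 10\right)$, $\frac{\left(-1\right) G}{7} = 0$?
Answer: $32$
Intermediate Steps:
$G = 0$ ($G = \left(-7\right) 0 = 0$)
$g{\left(v \right)} = -54$ ($g{\left(v \right)} = \left(0 + 3\right) \left(-8 - 10\right) = 3 \left(-18\right) = -54$)
$O{\left(1,13 \right)} - g{\left(-5 \right)} = -22 - -54 = -22 + 54 = 32$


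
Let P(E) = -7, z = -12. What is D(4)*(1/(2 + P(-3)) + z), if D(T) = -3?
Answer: 183/5 ≈ 36.600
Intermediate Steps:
D(4)*(1/(2 + P(-3)) + z) = -3*(1/(2 - 7) - 12) = -3*(1/(-5) - 12) = -3*(-⅕ - 12) = -3*(-61/5) = 183/5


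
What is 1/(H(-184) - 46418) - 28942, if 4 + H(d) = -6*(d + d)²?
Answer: -24860193973/858966 ≈ -28942.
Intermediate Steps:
H(d) = -4 - 24*d² (H(d) = -4 - 6*(d + d)² = -4 - 6*4*d² = -4 - 24*d²)
1/(H(-184) - 46418) - 28942 = 1/((-4 - 24*(-184)²) - 46418) - 28942 = 1/((-4 - 24*33856) - 46418) - 28942 = 1/((-4 - 812544) - 46418) - 28942 = 1/(-812548 - 46418) - 28942 = 1/(-858966) - 28942 = -1/858966 - 28942 = -24860193973/858966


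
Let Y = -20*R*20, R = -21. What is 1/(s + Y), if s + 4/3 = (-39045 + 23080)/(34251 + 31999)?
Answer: 39750/333837421 ≈ 0.00011907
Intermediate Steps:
s = -62579/39750 (s = -4/3 + (-39045 + 23080)/(34251 + 31999) = -4/3 - 15965/66250 = -4/3 - 15965*1/66250 = -4/3 - 3193/13250 = -62579/39750 ≈ -1.5743)
Y = 8400 (Y = -20*(-21)*20 = 420*20 = 8400)
1/(s + Y) = 1/(-62579/39750 + 8400) = 1/(333837421/39750) = 39750/333837421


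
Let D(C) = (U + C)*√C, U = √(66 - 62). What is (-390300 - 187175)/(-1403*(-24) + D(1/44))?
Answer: -331276115765760/19316384898307 + 904556840*√11/19316384898307 ≈ -17.150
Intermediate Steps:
U = 2 (U = √4 = 2)
D(C) = √C*(2 + C) (D(C) = (2 + C)*√C = √C*(2 + C))
(-390300 - 187175)/(-1403*(-24) + D(1/44)) = (-390300 - 187175)/(-1403*(-24) + √(1/44)*(2 + 1/44)) = -577475/(33672 + √(1/44)*(2 + 1/44)) = -577475/(33672 + (√11/22)*(89/44)) = -577475/(33672 + 89*√11/968)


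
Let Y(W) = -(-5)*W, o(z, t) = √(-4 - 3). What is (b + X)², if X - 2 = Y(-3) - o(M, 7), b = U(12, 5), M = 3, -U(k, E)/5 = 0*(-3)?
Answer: (13 + I*√7)² ≈ 162.0 + 68.79*I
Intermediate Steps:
U(k, E) = 0 (U(k, E) = -0*(-3) = -5*0 = 0)
o(z, t) = I*√7 (o(z, t) = √(-7) = I*√7)
b = 0
Y(W) = 5*W
X = -13 - I*√7 (X = 2 + (5*(-3) - I*√7) = 2 + (-15 - I*√7) = -13 - I*√7 ≈ -13.0 - 2.6458*I)
(b + X)² = (0 + (-13 - I*√7))² = (-13 - I*√7)²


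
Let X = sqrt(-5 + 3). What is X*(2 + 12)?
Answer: 14*I*sqrt(2) ≈ 19.799*I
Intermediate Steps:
X = I*sqrt(2) (X = sqrt(-2) = I*sqrt(2) ≈ 1.4142*I)
X*(2 + 12) = (I*sqrt(2))*(2 + 12) = (I*sqrt(2))*14 = 14*I*sqrt(2)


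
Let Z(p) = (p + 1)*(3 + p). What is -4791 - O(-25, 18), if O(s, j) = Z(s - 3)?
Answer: -5466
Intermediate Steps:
Z(p) = (1 + p)*(3 + p)
O(s, j) = -9 + (-3 + s)**2 + 4*s (O(s, j) = 3 + (s - 3)**2 + 4*(s - 3) = 3 + (-3 + s)**2 + 4*(-3 + s) = 3 + (-3 + s)**2 + (-12 + 4*s) = -9 + (-3 + s)**2 + 4*s)
-4791 - O(-25, 18) = -4791 - (-25)*(-2 - 25) = -4791 - (-25)*(-27) = -4791 - 1*675 = -4791 - 675 = -5466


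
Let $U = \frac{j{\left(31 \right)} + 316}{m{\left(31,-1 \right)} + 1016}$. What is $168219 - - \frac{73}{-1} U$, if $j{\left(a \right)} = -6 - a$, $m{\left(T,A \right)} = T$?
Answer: $\frac{58701642}{349} \approx 1.682 \cdot 10^{5}$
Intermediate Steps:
$U = \frac{93}{349}$ ($U = \frac{\left(-6 - 31\right) + 316}{31 + 1016} = \frac{\left(-6 - 31\right) + 316}{1047} = \left(-37 + 316\right) \frac{1}{1047} = 279 \cdot \frac{1}{1047} = \frac{93}{349} \approx 0.26648$)
$168219 - - \frac{73}{-1} U = 168219 - - \frac{73}{-1} \cdot \frac{93}{349} = 168219 - \left(-73\right) \left(-1\right) \frac{93}{349} = 168219 - 73 \cdot \frac{93}{349} = 168219 - \frac{6789}{349} = \frac{58701642}{349}$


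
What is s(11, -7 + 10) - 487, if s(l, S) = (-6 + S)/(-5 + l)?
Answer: -975/2 ≈ -487.50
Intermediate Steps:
s(l, S) = (-6 + S)/(-5 + l)
s(11, -7 + 10) - 487 = (-6 + (-7 + 10))/(-5 + 11) - 487 = (-6 + 3)/6 - 487 = (1/6)*(-3) - 487 = -1/2 - 487 = -975/2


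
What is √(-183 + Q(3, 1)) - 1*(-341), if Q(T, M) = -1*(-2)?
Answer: 341 + I*√181 ≈ 341.0 + 13.454*I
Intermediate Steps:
Q(T, M) = 2
√(-183 + Q(3, 1)) - 1*(-341) = √(-183 + 2) - 1*(-341) = √(-181) + 341 = I*√181 + 341 = 341 + I*√181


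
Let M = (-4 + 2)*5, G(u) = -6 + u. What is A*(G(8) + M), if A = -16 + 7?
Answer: 72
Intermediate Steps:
A = -9
M = -10 (M = -2*5 = -10)
A*(G(8) + M) = -9*((-6 + 8) - 10) = -9*(2 - 10) = -9*(-8) = 72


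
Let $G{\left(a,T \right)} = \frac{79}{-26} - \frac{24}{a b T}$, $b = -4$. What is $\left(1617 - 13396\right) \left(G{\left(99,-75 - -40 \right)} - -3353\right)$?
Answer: $- \frac{1184959072247}{30030} \approx -3.9459 \cdot 10^{7}$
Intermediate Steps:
$G{\left(a,T \right)} = - \frac{79}{26} + \frac{6}{T a}$ ($G{\left(a,T \right)} = \frac{79}{-26} - \frac{24}{a \left(-4\right) T} = 79 \left(- \frac{1}{26}\right) - \frac{24}{- 4 a T} = - \frac{79}{26} - \frac{24}{\left(-4\right) T a} = - \frac{79}{26} - 24 \left(- \frac{1}{4 T a}\right) = - \frac{79}{26} + \frac{6}{T a}$)
$\left(1617 - 13396\right) \left(G{\left(99,-75 - -40 \right)} - -3353\right) = \left(1617 - 13396\right) \left(\left(- \frac{79}{26} + \frac{6}{\left(-75 - -40\right) 99}\right) - -3353\right) = - 11779 \left(\left(- \frac{79}{26} + 6 \frac{1}{-75 + 40} \cdot \frac{1}{99}\right) + 3353\right) = - 11779 \left(\left(- \frac{79}{26} + 6 \frac{1}{-35} \cdot \frac{1}{99}\right) + 3353\right) = - 11779 \left(\left(- \frac{79}{26} + 6 \left(- \frac{1}{35}\right) \frac{1}{99}\right) + 3353\right) = - 11779 \left(\left(- \frac{79}{26} - \frac{2}{1155}\right) + 3353\right) = - 11779 \left(- \frac{91297}{30030} + 3353\right) = \left(-11779\right) \frac{100599293}{30030} = - \frac{1184959072247}{30030}$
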